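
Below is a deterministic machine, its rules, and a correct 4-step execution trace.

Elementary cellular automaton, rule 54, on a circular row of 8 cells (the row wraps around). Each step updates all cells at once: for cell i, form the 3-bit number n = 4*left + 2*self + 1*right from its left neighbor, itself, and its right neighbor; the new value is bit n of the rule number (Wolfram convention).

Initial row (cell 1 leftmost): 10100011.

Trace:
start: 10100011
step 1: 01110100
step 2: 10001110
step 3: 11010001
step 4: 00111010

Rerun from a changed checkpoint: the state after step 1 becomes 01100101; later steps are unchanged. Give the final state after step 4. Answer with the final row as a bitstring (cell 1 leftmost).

state after step 1 := 01100101
step 2: 10011111
step 3: 01100000
step 4: 10010000

10010000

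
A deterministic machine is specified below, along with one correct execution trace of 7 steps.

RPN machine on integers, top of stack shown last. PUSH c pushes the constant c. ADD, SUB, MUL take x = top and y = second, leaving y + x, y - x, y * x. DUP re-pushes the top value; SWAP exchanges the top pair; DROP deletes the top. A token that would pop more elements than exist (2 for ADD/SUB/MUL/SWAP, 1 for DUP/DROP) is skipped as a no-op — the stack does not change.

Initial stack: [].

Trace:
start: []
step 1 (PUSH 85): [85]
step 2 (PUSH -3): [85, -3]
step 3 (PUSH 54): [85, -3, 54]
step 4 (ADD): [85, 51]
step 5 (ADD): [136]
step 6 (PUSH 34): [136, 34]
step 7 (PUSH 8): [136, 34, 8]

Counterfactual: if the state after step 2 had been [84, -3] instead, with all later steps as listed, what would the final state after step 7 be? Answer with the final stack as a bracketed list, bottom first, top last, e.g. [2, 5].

[135, 34, 8]

state after step 2 := [84, -3]
step 3 (PUSH 54): [84, -3, 54]
step 4 (ADD): [84, 51]
step 5 (ADD): [135]
step 6 (PUSH 34): [135, 34]
step 7 (PUSH 8): [135, 34, 8]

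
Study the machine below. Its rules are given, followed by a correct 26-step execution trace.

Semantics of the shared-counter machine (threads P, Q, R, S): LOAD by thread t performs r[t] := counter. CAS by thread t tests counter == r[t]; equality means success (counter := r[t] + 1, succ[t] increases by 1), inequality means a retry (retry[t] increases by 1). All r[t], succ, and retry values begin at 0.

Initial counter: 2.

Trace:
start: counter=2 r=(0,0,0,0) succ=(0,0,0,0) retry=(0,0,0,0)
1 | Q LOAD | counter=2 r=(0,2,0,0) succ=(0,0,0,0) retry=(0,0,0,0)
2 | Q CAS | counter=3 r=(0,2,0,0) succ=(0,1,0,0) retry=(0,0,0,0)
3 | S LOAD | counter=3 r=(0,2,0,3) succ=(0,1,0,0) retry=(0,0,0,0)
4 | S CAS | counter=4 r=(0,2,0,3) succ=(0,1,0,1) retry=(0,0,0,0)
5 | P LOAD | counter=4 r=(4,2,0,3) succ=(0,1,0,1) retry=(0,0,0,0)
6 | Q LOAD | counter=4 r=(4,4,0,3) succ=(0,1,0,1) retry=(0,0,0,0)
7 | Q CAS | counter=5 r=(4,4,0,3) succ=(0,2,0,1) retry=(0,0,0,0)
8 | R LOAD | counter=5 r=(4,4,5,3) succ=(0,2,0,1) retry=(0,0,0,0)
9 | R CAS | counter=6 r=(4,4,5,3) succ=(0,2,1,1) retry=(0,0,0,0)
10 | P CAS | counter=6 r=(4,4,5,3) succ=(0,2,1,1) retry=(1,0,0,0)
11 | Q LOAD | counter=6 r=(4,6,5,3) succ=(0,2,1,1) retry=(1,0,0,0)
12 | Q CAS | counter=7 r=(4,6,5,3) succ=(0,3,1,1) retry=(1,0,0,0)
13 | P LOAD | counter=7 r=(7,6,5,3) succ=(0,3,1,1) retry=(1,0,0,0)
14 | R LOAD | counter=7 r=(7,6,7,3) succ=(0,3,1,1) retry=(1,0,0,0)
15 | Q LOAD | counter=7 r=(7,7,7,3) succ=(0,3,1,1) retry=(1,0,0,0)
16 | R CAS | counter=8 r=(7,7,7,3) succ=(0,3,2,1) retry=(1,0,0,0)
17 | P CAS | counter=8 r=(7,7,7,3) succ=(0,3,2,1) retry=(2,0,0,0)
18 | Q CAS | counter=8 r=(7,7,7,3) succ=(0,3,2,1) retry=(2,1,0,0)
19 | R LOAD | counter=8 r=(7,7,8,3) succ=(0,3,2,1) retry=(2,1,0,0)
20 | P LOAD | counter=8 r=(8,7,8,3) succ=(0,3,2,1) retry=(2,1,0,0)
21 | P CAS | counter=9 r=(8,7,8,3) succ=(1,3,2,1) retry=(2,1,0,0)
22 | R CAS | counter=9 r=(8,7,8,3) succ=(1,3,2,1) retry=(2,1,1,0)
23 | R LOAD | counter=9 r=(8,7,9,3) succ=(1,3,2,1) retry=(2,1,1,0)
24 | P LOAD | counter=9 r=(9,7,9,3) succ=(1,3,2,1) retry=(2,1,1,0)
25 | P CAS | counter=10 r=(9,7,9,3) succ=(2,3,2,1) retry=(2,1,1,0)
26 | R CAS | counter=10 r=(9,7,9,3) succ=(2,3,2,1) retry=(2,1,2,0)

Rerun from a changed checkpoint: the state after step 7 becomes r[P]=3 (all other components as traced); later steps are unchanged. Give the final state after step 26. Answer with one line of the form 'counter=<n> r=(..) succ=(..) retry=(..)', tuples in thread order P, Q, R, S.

counter=10 r=(9,7,9,3) succ=(2,3,2,1) retry=(2,1,2,0)

state after step 7 := counter=5 r=(3,4,0,3) succ=(0,2,0,1) retry=(0,0,0,0)
8 | R LOAD | counter=5 r=(3,4,5,3) succ=(0,2,0,1) retry=(0,0,0,0)
9 | R CAS | counter=6 r=(3,4,5,3) succ=(0,2,1,1) retry=(0,0,0,0)
10 | P CAS | counter=6 r=(3,4,5,3) succ=(0,2,1,1) retry=(1,0,0,0)
11 | Q LOAD | counter=6 r=(3,6,5,3) succ=(0,2,1,1) retry=(1,0,0,0)
12 | Q CAS | counter=7 r=(3,6,5,3) succ=(0,3,1,1) retry=(1,0,0,0)
13 | P LOAD | counter=7 r=(7,6,5,3) succ=(0,3,1,1) retry=(1,0,0,0)
14 | R LOAD | counter=7 r=(7,6,7,3) succ=(0,3,1,1) retry=(1,0,0,0)
15 | Q LOAD | counter=7 r=(7,7,7,3) succ=(0,3,1,1) retry=(1,0,0,0)
16 | R CAS | counter=8 r=(7,7,7,3) succ=(0,3,2,1) retry=(1,0,0,0)
17 | P CAS | counter=8 r=(7,7,7,3) succ=(0,3,2,1) retry=(2,0,0,0)
18 | Q CAS | counter=8 r=(7,7,7,3) succ=(0,3,2,1) retry=(2,1,0,0)
19 | R LOAD | counter=8 r=(7,7,8,3) succ=(0,3,2,1) retry=(2,1,0,0)
20 | P LOAD | counter=8 r=(8,7,8,3) succ=(0,3,2,1) retry=(2,1,0,0)
21 | P CAS | counter=9 r=(8,7,8,3) succ=(1,3,2,1) retry=(2,1,0,0)
22 | R CAS | counter=9 r=(8,7,8,3) succ=(1,3,2,1) retry=(2,1,1,0)
23 | R LOAD | counter=9 r=(8,7,9,3) succ=(1,3,2,1) retry=(2,1,1,0)
24 | P LOAD | counter=9 r=(9,7,9,3) succ=(1,3,2,1) retry=(2,1,1,0)
25 | P CAS | counter=10 r=(9,7,9,3) succ=(2,3,2,1) retry=(2,1,1,0)
26 | R CAS | counter=10 r=(9,7,9,3) succ=(2,3,2,1) retry=(2,1,2,0)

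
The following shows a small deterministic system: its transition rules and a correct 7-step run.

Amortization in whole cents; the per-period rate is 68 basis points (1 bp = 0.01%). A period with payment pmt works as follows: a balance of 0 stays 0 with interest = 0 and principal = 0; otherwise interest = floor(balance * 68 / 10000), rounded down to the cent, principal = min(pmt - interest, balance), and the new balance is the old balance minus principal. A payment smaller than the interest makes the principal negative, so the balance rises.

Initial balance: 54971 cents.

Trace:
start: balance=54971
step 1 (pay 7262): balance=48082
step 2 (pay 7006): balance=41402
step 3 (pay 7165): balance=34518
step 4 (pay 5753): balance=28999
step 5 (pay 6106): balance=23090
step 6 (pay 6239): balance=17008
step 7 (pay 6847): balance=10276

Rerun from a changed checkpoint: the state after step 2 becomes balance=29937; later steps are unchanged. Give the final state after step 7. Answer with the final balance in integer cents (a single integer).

0

state after step 2 := balance=29937
step 3 (pay 7165): balance=22975
step 4 (pay 5753): balance=17378
step 5 (pay 6106): balance=11390
step 6 (pay 6239): balance=5228
step 7 (pay 6847): balance=0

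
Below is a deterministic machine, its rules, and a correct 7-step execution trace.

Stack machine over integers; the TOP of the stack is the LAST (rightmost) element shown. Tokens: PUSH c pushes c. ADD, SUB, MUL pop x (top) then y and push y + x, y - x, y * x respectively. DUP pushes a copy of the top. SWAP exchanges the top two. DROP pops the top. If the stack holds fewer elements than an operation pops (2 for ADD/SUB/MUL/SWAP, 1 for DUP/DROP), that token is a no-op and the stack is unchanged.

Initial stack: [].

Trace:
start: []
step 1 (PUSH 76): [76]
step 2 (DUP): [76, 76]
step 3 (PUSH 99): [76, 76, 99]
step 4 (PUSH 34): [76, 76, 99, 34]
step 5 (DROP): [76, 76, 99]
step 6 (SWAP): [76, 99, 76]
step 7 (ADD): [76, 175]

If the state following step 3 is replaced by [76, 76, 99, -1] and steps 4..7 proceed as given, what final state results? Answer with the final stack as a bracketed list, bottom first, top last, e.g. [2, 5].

state after step 3 := [76, 76, 99, -1]
step 4 (PUSH 34): [76, 76, 99, -1, 34]
step 5 (DROP): [76, 76, 99, -1]
step 6 (SWAP): [76, 76, -1, 99]
step 7 (ADD): [76, 76, 98]

[76, 76, 98]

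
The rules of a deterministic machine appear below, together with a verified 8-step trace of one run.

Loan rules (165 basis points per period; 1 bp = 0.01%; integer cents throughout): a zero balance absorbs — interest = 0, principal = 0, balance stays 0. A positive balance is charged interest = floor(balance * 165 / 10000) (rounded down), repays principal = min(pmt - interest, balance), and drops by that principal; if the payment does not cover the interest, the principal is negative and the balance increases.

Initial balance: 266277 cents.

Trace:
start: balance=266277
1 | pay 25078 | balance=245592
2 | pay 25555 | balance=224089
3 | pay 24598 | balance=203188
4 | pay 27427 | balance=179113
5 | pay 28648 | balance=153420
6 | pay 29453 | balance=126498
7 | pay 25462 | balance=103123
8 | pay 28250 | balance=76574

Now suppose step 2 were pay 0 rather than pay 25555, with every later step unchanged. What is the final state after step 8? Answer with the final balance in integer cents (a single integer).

104767

(re-executing from step 2 with the substitution; state before step 2: balance=245592)
2 | pay 0 | balance=249644
3 | pay 24598 | balance=229165
4 | pay 27427 | balance=205519
5 | pay 28648 | balance=180262
6 | pay 29453 | balance=153783
7 | pay 25462 | balance=130858
8 | pay 28250 | balance=104767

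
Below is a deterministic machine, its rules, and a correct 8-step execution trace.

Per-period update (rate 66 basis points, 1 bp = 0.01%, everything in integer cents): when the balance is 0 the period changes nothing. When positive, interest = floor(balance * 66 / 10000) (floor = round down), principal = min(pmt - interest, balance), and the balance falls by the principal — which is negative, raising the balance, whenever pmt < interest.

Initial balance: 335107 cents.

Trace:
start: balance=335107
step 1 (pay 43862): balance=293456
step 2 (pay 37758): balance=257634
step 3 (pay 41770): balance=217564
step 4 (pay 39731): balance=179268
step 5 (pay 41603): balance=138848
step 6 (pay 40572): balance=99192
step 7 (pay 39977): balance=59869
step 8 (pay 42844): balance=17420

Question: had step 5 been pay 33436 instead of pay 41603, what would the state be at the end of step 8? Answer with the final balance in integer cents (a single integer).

(re-executing from step 5 with the substitution; state before step 5: balance=179268)
step 5 (pay 33436): balance=147015
step 6 (pay 40572): balance=107413
step 7 (pay 39977): balance=68144
step 8 (pay 42844): balance=25749

25749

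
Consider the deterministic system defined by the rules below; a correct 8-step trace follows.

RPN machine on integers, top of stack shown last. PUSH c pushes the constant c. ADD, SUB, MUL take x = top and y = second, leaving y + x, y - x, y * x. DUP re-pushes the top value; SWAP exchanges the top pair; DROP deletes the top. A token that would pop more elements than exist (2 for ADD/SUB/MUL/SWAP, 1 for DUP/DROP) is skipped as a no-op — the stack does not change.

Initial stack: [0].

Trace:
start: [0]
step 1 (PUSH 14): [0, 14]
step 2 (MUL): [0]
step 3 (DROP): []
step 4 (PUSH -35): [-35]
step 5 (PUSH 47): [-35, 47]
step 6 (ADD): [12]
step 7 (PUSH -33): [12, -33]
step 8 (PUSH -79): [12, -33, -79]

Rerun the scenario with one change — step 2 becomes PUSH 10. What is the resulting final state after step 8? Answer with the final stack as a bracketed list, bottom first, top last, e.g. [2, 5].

[0, 14, 12, -33, -79]

(re-executing from step 2 with the substitution; state before step 2: [0, 14])
step 2 (PUSH 10): [0, 14, 10]
step 3 (DROP): [0, 14]
step 4 (PUSH -35): [0, 14, -35]
step 5 (PUSH 47): [0, 14, -35, 47]
step 6 (ADD): [0, 14, 12]
step 7 (PUSH -33): [0, 14, 12, -33]
step 8 (PUSH -79): [0, 14, 12, -33, -79]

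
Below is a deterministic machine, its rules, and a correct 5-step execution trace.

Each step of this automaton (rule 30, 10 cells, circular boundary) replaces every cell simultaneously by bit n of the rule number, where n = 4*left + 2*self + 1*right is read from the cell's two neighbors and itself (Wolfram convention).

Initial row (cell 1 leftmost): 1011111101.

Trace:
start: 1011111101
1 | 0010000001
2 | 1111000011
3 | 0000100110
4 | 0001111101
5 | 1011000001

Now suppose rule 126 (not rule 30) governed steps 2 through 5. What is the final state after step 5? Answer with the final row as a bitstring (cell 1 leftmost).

(re-executing steps 2..5 under rule 126; state before step 2: 0010000001)
2 | 1111000011
3 | 0001100110
4 | 0011111111
5 | 1110000001

1110000001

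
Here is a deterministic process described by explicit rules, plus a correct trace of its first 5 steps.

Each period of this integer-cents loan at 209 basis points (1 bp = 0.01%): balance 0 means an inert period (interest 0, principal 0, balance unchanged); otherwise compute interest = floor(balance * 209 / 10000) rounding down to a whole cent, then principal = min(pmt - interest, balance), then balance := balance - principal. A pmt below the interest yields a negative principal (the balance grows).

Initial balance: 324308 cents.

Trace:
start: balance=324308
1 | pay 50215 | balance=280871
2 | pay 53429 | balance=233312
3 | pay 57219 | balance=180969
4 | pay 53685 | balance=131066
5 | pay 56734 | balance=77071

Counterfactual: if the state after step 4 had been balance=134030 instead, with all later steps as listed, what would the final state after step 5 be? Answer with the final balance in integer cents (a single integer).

80097

state after step 4 := balance=134030
5 | pay 56734 | balance=80097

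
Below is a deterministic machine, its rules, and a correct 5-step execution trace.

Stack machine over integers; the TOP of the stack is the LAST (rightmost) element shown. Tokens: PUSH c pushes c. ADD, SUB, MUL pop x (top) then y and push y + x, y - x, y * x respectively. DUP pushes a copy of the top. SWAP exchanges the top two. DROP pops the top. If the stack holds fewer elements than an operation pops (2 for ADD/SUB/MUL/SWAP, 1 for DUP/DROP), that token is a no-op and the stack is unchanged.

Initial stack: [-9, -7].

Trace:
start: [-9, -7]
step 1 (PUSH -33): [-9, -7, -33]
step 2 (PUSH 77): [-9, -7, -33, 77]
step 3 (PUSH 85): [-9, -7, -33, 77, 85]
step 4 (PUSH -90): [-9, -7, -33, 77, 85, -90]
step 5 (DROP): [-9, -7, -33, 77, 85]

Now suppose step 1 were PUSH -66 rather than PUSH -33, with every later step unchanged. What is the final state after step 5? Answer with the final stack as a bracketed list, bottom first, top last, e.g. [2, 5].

(re-executing from step 1 with the substitution; state before step 1: [-9, -7])
step 1 (PUSH -66): [-9, -7, -66]
step 2 (PUSH 77): [-9, -7, -66, 77]
step 3 (PUSH 85): [-9, -7, -66, 77, 85]
step 4 (PUSH -90): [-9, -7, -66, 77, 85, -90]
step 5 (DROP): [-9, -7, -66, 77, 85]

[-9, -7, -66, 77, 85]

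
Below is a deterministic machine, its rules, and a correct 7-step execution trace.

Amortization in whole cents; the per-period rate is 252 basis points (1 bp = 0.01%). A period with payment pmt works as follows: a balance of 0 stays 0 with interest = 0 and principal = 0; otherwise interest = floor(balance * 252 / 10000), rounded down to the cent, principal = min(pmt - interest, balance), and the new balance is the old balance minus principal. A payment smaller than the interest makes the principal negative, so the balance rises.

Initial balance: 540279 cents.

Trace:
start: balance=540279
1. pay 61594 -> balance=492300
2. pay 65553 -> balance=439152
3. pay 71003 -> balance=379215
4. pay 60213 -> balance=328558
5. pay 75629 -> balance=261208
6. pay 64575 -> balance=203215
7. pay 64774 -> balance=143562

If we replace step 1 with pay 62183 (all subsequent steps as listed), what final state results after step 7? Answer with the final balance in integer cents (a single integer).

142879

(re-executing from step 1 with the substitution; state before step 1: balance=540279)
1. pay 62183 -> balance=491711
2. pay 65553 -> balance=438549
3. pay 71003 -> balance=378597
4. pay 60213 -> balance=327924
5. pay 75629 -> balance=260558
6. pay 64575 -> balance=202549
7. pay 64774 -> balance=142879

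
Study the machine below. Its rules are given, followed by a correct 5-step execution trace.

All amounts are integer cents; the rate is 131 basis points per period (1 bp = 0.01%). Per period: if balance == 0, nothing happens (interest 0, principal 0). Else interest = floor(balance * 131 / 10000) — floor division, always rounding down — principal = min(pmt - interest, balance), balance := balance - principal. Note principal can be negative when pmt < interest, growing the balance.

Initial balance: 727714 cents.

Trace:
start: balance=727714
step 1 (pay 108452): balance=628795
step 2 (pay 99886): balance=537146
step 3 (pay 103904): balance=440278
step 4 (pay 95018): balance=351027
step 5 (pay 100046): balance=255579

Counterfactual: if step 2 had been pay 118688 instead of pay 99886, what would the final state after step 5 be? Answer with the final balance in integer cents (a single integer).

236029

(re-executing from step 2 with the substitution; state before step 2: balance=628795)
step 2 (pay 118688): balance=518344
step 3 (pay 103904): balance=421230
step 4 (pay 95018): balance=331730
step 5 (pay 100046): balance=236029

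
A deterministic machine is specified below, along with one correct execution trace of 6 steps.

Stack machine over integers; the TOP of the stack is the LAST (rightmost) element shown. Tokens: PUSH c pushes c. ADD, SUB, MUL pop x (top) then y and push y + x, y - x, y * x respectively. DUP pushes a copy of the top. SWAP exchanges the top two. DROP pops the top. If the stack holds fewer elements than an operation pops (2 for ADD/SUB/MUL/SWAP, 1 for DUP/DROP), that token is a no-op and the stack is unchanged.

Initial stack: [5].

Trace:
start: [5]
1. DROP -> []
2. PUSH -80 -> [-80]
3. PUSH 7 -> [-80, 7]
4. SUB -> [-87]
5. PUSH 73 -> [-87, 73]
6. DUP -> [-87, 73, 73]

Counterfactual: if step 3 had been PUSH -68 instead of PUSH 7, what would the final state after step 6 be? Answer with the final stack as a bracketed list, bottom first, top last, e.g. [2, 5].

[-12, 73, 73]

(re-executing from step 3 with the substitution; state before step 3: [-80])
3. PUSH -68 -> [-80, -68]
4. SUB -> [-12]
5. PUSH 73 -> [-12, 73]
6. DUP -> [-12, 73, 73]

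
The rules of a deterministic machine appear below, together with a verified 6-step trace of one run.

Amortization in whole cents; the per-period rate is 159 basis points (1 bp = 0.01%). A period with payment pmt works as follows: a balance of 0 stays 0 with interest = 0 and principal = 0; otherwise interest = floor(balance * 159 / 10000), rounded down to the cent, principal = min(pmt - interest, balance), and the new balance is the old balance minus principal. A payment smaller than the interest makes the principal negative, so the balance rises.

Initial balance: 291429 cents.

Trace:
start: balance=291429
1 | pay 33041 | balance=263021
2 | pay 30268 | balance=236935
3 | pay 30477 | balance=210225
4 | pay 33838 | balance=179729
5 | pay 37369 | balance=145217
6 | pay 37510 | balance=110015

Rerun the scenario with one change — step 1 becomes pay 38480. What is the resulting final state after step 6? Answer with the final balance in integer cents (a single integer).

104130

(re-executing from step 1 with the substitution; state before step 1: balance=291429)
1 | pay 38480 | balance=257582
2 | pay 30268 | balance=231409
3 | pay 30477 | balance=204611
4 | pay 33838 | balance=174026
5 | pay 37369 | balance=139424
6 | pay 37510 | balance=104130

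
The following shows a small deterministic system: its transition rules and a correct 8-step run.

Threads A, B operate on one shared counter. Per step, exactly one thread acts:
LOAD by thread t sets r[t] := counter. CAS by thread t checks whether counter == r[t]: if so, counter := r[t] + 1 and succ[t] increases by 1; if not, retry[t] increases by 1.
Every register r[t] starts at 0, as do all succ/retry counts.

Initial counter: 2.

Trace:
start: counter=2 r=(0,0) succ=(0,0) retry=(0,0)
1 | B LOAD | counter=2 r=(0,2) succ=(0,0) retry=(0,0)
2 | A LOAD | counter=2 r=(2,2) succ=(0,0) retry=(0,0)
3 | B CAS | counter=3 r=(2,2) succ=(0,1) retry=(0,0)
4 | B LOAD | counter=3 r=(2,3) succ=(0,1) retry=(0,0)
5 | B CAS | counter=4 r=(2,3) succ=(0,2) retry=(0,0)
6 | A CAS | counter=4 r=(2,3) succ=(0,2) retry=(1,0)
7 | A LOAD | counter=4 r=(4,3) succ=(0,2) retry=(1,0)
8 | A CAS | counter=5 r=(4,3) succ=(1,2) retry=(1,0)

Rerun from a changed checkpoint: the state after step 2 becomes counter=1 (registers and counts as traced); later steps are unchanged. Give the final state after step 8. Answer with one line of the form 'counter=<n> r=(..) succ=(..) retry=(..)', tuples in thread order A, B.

state after step 2 := counter=1 r=(2,2) succ=(0,0) retry=(0,0)
3 | B CAS | counter=1 r=(2,2) succ=(0,0) retry=(0,1)
4 | B LOAD | counter=1 r=(2,1) succ=(0,0) retry=(0,1)
5 | B CAS | counter=2 r=(2,1) succ=(0,1) retry=(0,1)
6 | A CAS | counter=3 r=(2,1) succ=(1,1) retry=(0,1)
7 | A LOAD | counter=3 r=(3,1) succ=(1,1) retry=(0,1)
8 | A CAS | counter=4 r=(3,1) succ=(2,1) retry=(0,1)

counter=4 r=(3,1) succ=(2,1) retry=(0,1)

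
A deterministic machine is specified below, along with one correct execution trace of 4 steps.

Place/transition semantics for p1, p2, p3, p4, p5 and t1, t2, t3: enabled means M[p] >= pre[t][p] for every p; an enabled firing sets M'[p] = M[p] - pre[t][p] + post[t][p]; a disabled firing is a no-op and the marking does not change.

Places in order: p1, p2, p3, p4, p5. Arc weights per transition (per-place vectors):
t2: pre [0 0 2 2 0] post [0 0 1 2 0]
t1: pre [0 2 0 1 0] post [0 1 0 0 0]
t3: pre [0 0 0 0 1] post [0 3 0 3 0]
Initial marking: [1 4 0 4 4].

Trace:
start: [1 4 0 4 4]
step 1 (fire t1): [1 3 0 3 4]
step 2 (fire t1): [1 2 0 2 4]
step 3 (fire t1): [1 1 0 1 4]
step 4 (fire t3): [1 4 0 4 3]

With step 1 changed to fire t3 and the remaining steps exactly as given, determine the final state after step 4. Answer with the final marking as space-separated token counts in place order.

(re-executing from step 1 with the substitution; state before step 1: [1 4 0 4 4])
step 1 (fire t3): [1 7 0 7 3]
step 2 (fire t1): [1 6 0 6 3]
step 3 (fire t1): [1 5 0 5 3]
step 4 (fire t3): [1 8 0 8 2]

1 8 0 8 2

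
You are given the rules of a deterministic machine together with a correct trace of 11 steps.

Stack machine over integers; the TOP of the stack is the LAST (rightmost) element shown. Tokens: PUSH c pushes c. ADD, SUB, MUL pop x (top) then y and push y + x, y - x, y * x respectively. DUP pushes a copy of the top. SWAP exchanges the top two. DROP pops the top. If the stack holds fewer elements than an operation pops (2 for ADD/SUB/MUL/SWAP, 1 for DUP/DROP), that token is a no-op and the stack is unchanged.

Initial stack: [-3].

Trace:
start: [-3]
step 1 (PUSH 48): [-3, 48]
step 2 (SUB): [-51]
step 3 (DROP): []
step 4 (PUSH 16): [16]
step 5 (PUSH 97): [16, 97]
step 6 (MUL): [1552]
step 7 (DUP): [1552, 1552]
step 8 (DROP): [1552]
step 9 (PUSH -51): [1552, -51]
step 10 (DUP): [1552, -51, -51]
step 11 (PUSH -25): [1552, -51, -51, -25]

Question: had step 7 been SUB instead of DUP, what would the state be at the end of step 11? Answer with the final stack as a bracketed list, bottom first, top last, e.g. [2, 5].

[-51, -51, -25]

(re-executing from step 7 with the substitution; state before step 7: [1552])
step 7 (SUB): [1552]
step 8 (DROP): []
step 9 (PUSH -51): [-51]
step 10 (DUP): [-51, -51]
step 11 (PUSH -25): [-51, -51, -25]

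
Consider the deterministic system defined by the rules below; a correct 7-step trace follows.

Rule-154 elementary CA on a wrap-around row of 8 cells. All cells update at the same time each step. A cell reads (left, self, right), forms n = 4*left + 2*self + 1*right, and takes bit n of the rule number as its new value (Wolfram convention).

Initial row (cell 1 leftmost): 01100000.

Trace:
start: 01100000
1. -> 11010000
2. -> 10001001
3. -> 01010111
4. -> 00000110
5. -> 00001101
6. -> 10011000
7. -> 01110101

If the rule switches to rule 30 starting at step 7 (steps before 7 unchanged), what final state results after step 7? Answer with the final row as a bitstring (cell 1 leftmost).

11110101

(re-executing step 7 under rule 30; state before step 7: 10011000)
7. -> 11110101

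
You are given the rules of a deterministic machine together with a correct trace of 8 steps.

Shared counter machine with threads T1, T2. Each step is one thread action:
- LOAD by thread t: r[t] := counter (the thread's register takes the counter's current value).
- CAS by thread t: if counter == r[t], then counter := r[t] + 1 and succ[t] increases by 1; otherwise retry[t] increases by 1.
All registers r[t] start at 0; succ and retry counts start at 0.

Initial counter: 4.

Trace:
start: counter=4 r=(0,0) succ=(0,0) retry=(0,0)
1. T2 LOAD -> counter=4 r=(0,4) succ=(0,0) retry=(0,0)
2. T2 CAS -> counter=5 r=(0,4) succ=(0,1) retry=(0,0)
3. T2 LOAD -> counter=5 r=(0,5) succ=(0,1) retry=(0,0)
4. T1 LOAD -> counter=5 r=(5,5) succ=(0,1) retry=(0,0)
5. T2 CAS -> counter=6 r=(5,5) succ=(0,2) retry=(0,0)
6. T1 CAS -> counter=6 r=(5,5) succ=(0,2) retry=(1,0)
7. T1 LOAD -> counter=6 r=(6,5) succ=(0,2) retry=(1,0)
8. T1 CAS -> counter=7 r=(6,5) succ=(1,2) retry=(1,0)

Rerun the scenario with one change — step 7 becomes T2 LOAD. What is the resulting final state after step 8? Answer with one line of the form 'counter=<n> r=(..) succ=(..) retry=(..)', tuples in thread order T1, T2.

counter=6 r=(5,6) succ=(0,2) retry=(2,0)

(re-executing from step 7 with the substitution; state before step 7: counter=6 r=(5,5) succ=(0,2) retry=(1,0))
7. T2 LOAD -> counter=6 r=(5,6) succ=(0,2) retry=(1,0)
8. T1 CAS -> counter=6 r=(5,6) succ=(0,2) retry=(2,0)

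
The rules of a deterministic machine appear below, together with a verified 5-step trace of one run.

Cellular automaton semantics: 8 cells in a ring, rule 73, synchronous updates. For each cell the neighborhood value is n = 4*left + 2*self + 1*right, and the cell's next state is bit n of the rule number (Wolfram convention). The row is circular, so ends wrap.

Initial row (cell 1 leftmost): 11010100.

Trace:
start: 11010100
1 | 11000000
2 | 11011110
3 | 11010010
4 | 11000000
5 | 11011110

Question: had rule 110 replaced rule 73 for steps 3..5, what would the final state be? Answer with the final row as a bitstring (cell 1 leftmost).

00111110

(re-executing steps 3..5 under rule 110; state before step 3: 11011110)
3 | 11110011
4 | 00010110
5 | 00111110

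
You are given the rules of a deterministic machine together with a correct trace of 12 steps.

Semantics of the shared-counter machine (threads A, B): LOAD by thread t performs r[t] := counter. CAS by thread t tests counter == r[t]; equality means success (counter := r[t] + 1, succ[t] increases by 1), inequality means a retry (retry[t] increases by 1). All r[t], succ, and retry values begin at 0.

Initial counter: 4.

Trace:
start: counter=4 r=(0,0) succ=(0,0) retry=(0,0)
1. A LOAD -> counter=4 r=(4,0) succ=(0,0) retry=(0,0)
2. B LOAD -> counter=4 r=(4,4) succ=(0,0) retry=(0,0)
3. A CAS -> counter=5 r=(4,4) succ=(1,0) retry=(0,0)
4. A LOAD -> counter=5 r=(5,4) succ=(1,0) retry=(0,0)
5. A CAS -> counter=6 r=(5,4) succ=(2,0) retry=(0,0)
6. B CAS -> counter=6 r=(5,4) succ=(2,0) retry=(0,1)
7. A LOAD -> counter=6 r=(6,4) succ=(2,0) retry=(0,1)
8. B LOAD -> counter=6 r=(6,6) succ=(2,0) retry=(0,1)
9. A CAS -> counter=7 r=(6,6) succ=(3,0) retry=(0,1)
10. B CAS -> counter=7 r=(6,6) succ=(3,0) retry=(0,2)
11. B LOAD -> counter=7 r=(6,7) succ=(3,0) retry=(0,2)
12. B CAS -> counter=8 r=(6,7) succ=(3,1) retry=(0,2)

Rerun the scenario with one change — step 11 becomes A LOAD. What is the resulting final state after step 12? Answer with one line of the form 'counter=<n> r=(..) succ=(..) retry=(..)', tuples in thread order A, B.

counter=7 r=(7,6) succ=(3,0) retry=(0,3)

(re-executing from step 11 with the substitution; state before step 11: counter=7 r=(6,6) succ=(3,0) retry=(0,2))
11. A LOAD -> counter=7 r=(7,6) succ=(3,0) retry=(0,2)
12. B CAS -> counter=7 r=(7,6) succ=(3,0) retry=(0,3)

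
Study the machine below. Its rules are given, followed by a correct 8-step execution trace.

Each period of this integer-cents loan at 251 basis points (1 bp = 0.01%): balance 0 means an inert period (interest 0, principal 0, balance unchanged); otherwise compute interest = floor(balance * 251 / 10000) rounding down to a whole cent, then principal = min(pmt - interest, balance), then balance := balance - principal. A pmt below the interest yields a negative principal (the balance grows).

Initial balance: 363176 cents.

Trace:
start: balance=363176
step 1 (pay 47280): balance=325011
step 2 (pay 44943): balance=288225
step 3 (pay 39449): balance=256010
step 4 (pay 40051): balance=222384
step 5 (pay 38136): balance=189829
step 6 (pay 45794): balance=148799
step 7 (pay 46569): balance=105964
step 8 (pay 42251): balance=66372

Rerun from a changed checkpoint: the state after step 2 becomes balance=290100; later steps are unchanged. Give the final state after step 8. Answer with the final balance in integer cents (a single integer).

state after step 2 := balance=290100
step 3 (pay 39449): balance=257932
step 4 (pay 40051): balance=224355
step 5 (pay 38136): balance=191850
step 6 (pay 45794): balance=150871
step 7 (pay 46569): balance=108088
step 8 (pay 42251): balance=68550

68550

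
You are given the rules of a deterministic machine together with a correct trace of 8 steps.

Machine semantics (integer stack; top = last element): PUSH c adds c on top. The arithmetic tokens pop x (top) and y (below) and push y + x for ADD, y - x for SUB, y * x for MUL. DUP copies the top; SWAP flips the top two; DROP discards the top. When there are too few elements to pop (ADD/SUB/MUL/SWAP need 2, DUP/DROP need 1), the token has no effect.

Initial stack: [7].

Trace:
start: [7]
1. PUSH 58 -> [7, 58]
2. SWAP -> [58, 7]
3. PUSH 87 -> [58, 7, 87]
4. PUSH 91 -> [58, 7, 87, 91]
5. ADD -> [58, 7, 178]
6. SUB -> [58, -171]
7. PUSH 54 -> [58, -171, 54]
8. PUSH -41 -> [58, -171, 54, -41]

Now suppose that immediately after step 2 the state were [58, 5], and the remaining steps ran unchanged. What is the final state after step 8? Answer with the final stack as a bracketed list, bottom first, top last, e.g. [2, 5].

state after step 2 := [58, 5]
3. PUSH 87 -> [58, 5, 87]
4. PUSH 91 -> [58, 5, 87, 91]
5. ADD -> [58, 5, 178]
6. SUB -> [58, -173]
7. PUSH 54 -> [58, -173, 54]
8. PUSH -41 -> [58, -173, 54, -41]

[58, -173, 54, -41]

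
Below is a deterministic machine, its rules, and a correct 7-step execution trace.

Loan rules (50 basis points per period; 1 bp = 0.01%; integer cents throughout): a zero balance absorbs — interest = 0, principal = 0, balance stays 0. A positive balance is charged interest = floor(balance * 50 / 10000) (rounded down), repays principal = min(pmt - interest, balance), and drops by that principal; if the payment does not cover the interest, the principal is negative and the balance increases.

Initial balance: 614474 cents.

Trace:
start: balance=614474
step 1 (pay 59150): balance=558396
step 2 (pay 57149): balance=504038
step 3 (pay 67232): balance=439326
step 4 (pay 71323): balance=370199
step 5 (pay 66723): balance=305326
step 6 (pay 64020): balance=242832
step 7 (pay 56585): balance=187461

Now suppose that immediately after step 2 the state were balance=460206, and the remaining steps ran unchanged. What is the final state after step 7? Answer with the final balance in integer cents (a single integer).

142523

state after step 2 := balance=460206
step 3 (pay 67232): balance=395275
step 4 (pay 71323): balance=325928
step 5 (pay 66723): balance=260834
step 6 (pay 64020): balance=198118
step 7 (pay 56585): balance=142523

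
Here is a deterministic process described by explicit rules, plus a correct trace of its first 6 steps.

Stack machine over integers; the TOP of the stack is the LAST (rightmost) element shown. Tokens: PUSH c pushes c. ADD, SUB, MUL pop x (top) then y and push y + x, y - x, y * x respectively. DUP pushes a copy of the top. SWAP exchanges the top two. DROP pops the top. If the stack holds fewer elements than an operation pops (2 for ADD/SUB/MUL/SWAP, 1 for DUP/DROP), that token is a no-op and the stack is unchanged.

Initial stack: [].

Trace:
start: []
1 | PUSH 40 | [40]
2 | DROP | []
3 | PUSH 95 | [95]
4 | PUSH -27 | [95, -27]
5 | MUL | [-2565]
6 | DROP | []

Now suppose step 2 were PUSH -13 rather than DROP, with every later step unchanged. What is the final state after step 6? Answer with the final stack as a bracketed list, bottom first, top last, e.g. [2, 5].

(re-executing from step 2 with the substitution; state before step 2: [40])
2 | PUSH -13 | [40, -13]
3 | PUSH 95 | [40, -13, 95]
4 | PUSH -27 | [40, -13, 95, -27]
5 | MUL | [40, -13, -2565]
6 | DROP | [40, -13]

[40, -13]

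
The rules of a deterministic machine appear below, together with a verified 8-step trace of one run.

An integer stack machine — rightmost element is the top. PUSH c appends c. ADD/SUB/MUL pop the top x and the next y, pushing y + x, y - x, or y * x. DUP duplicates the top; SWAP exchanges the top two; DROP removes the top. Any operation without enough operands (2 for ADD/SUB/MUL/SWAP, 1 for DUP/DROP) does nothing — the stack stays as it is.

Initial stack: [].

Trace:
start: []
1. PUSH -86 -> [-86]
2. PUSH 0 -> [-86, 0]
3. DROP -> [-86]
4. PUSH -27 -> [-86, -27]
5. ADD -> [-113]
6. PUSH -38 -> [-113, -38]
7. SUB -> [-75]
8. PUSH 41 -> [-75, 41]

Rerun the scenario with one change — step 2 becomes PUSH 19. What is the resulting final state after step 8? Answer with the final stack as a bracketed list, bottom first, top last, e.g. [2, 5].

[-75, 41]

(re-executing from step 2 with the substitution; state before step 2: [-86])
2. PUSH 19 -> [-86, 19]
3. DROP -> [-86]
4. PUSH -27 -> [-86, -27]
5. ADD -> [-113]
6. PUSH -38 -> [-113, -38]
7. SUB -> [-75]
8. PUSH 41 -> [-75, 41]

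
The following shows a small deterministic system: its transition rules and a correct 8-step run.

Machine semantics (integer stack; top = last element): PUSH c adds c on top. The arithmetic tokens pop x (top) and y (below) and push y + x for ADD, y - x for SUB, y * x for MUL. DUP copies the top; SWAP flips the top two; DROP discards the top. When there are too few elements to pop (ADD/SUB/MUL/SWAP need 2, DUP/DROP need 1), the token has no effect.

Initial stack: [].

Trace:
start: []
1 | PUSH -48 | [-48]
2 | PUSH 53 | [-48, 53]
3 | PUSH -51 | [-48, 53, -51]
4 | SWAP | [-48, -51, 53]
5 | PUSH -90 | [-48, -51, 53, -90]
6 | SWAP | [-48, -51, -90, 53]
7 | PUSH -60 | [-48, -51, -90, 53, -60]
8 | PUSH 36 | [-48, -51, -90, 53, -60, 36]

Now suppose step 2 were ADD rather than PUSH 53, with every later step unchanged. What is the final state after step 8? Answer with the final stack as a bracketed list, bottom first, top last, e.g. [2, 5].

[-51, -90, -48, -60, 36]

(re-executing from step 2 with the substitution; state before step 2: [-48])
2 | ADD | [-48]
3 | PUSH -51 | [-48, -51]
4 | SWAP | [-51, -48]
5 | PUSH -90 | [-51, -48, -90]
6 | SWAP | [-51, -90, -48]
7 | PUSH -60 | [-51, -90, -48, -60]
8 | PUSH 36 | [-51, -90, -48, -60, 36]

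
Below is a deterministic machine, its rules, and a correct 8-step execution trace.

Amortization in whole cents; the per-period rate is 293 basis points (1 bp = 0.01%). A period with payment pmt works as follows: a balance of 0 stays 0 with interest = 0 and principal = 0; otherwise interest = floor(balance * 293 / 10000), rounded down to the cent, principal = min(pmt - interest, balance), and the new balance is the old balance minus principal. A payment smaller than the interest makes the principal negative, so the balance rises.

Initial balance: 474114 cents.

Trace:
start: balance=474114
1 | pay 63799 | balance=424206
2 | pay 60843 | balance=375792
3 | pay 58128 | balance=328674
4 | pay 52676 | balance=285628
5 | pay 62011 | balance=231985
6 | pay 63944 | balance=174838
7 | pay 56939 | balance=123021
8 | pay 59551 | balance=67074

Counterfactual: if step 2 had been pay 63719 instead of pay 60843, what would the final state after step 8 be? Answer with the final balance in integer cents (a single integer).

(re-executing from step 2 with the substitution; state before step 2: balance=424206)
2 | pay 63719 | balance=372916
3 | pay 58128 | balance=325714
4 | pay 52676 | balance=282581
5 | pay 62011 | balance=228849
6 | pay 63944 | balance=171610
7 | pay 56939 | balance=119699
8 | pay 59551 | balance=63655

63655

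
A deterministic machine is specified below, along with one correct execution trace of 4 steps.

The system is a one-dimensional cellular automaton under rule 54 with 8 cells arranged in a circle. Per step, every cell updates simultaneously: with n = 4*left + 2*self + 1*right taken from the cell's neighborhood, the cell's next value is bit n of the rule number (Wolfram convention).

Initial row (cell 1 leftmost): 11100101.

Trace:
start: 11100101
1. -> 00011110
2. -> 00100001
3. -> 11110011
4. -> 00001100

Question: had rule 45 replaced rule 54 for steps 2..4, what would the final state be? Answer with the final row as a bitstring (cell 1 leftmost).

(re-executing steps 2..4 under rule 45; state before step 2: 00011110)
2. -> 11010000
3. -> 10110110
4. -> 11101101

11101101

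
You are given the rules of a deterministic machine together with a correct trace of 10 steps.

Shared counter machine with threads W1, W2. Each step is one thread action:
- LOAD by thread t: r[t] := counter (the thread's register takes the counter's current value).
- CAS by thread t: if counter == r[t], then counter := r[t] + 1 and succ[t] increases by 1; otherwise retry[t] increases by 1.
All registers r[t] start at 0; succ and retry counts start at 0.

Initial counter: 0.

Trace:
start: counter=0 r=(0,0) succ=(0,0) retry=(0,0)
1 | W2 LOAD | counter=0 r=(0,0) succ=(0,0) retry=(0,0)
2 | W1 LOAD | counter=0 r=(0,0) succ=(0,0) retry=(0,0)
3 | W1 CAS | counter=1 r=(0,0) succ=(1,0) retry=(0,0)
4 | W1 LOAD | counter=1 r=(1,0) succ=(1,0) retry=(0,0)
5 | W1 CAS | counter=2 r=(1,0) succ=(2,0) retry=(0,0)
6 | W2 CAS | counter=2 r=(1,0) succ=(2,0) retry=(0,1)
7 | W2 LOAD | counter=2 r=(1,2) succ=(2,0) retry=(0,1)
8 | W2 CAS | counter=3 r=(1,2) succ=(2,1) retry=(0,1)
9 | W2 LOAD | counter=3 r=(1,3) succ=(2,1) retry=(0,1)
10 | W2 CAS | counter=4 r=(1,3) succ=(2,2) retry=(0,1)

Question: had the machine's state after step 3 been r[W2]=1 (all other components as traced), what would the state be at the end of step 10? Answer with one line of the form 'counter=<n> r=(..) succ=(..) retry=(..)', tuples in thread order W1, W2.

state after step 3 := counter=1 r=(0,1) succ=(1,0) retry=(0,0)
4 | W1 LOAD | counter=1 r=(1,1) succ=(1,0) retry=(0,0)
5 | W1 CAS | counter=2 r=(1,1) succ=(2,0) retry=(0,0)
6 | W2 CAS | counter=2 r=(1,1) succ=(2,0) retry=(0,1)
7 | W2 LOAD | counter=2 r=(1,2) succ=(2,0) retry=(0,1)
8 | W2 CAS | counter=3 r=(1,2) succ=(2,1) retry=(0,1)
9 | W2 LOAD | counter=3 r=(1,3) succ=(2,1) retry=(0,1)
10 | W2 CAS | counter=4 r=(1,3) succ=(2,2) retry=(0,1)

counter=4 r=(1,3) succ=(2,2) retry=(0,1)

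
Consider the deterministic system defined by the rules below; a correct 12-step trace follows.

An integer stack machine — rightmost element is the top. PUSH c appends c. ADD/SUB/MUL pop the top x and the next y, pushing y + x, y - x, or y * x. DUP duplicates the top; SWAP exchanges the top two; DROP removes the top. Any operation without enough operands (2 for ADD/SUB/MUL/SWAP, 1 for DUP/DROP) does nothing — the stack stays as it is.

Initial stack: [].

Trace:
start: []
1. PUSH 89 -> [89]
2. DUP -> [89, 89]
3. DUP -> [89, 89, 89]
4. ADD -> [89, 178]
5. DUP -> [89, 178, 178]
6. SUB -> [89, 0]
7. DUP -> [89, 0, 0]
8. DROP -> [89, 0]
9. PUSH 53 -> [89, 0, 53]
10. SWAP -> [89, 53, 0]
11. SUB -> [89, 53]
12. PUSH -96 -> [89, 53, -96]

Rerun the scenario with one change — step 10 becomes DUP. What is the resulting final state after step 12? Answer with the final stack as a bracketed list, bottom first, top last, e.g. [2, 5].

(re-executing from step 10 with the substitution; state before step 10: [89, 0, 53])
10. DUP -> [89, 0, 53, 53]
11. SUB -> [89, 0, 0]
12. PUSH -96 -> [89, 0, 0, -96]

[89, 0, 0, -96]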